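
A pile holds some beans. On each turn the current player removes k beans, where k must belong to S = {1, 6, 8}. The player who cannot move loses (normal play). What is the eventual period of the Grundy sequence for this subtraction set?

7

n :  0  1  2  3  4  5  6  7  8  9 10 11 12 13 14 15 16
G :  0  1  0  1  0  1  2  0  1  0  1  0  1  2  0  1  0
G(n+7) = G(n) holds for n = 0,…,7 (a full window of length max(S) = 8), so the sequence is purely periodic with period 7.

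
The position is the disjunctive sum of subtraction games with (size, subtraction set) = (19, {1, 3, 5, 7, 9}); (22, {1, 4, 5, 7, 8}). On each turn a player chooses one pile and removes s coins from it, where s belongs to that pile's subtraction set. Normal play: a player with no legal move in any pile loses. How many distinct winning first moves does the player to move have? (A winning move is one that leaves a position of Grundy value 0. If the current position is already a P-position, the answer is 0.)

6

Pile A, S = {1, 3, 5, 7, 9}:
G(0) = 0
G(1) = mex{0} = 1
G(2) = mex{1} = 0
G(3) = mex{0,0} = 1
G(4) = mex{1,1} = 0
G(5) = mex{0,0,0} = 1
G(6) = mex{1,1,1} = 0
G(7) = mex{0,0,0,0} = 1
G(8) = mex{1,1,1,1} = 0
G(9) = mex{0,0,0,0,0} = 1
G(10) = mex{1,1,1,1,1} = 0
G(11) = mex{0,0,0,0,0} = 1
G(12) = mex{1,1,1,1,1} = 0
G(13) = mex{0,0,0,0,0} = 1
G(14) = mex{1,1,1,1,1} = 0
G(15) = mex{0,0,0,0,0} = 1
G(16) = mex{1,1,1,1,1} = 0
G(17) = mex{0,0,0,0,0} = 1
G(18) = mex{1,1,1,1,1} = 0
G(19) = mex{0,0,0,0,0} = 1
G_A(19) = 1.
Pile B, S = {1, 4, 5, 7, 8}:
G(0) = 0
G(1) = mex{0} = 1
G(2) = mex{1} = 0
G(3) = mex{0} = 1
G(4) = mex{1,0} = 2
G(5) = mex{2,1,0} = 3
G(6) = mex{3,0,1} = 2
G(7) = mex{2,1,0,0} = 3
G(8) = mex{3,2,1,1,0} = 4
G(9) = mex{4,3,2,0,1} = 5
G(10) = mex{5,2,3,1,0} = 4
G(11) = mex{4,3,2,2,1} = 0
G(12) = mex{0,4,3,3,2} = 1
G(13) = mex{1,5,4,2,3} = 0
G(14) = mex{0,4,5,3,2} = 1
G(15) = mex{1,0,4,4,3} = 2
G(16) = mex{2,1,0,5,4} = 3
G(17) = mex{3,0,1,4,5} = 2
G(18) = mex{2,1,0,0,4} = 3
G(19) = mex{3,2,1,1,0} = 4
G(20) = mex{4,3,2,0,1} = 5
G(21) = mex{5,2,3,1,0} = 4
G(22) = mex{4,3,2,2,1} = 0
G_B(22) = 0.
Combined Grundy value = 1 ⊕ 0 = 1.
A winning move leaves total XOR = 0, i.e. changes one component's Grundy value g to g ⊕ X where X is the current total.
Pile A: need g' = 1⊕1 = 0. Options: 19−1→G=0, 19−3→G=0, 19−5→G=0, 19−7→G=0, 19−9→G=0. Hits: 5.
Pile B: need g' = 0⊕1 = 1. Options: 22−1→G=4, 22−4→G=3, 22−5→G=2, 22−7→G=2, 22−8→G=1. Hits: 1.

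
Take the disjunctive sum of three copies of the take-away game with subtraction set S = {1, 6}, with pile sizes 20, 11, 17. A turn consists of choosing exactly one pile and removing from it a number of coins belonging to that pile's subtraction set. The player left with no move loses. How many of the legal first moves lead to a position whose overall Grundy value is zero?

1

All piles use S = {1, 6}:
G(0) = 0
G(1) = mex{0} = 1
G(2) = mex{1} = 0
G(3) = mex{0} = 1
G(4) = mex{1} = 0
G(5) = mex{0} = 1
G(6) = mex{1,0} = 2
G(7) = mex{2,1} = 0
G(8) = mex{0,0} = 1
G(9) = mex{1,1} = 0
G(10) = mex{0,0} = 1
G(11) = mex{1,1} = 0
G(12) = mex{0,2} = 1
G(13) = mex{1,0} = 2
G(14) = mex{2,1} = 0
G(15) = mex{0,0} = 1
G(16) = mex{1,1} = 0
G(17) = mex{0,0} = 1
G(18) = mex{1,1} = 0
G(19) = mex{0,2} = 1
G(20) = mex{1,0} = 2
Pile A: G(20) = 2.
Pile B: G(11) = 0.
Pile C: G(17) = 1.
Combined Grundy value = 2 ⊕ 0 ⊕ 1 = 3.
A winning move leaves total XOR = 0, i.e. changes one component's Grundy value g to g ⊕ X where X is the current total.
Pile A: need g' = 2⊕3 = 1. Options: 20−1→G=1, 20−6→G=0. Hits: 1.
Pile B: need g' = 0⊕3 = 3. Options: 11−1→G=1, 11−6→G=1. Hits: 0.
Pile C: need g' = 1⊕3 = 2. Options: 17−1→G=0, 17−6→G=0. Hits: 0.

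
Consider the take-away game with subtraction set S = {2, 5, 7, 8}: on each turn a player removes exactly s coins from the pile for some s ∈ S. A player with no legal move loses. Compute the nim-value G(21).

3

n :  0  1  2  3  4  5  6  7  8  9 10 11 12 13 14 15 16 17 18 19 20 21
G :  0  0  1  1  0  2  1  3  2  2  0  3  1  0  0  1  1  3  2  2  3  3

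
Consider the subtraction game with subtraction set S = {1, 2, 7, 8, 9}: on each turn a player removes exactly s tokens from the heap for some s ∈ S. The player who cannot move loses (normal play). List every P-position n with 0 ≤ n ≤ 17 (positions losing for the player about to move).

n :  0  1  2  3  4  5  6  7  8  9 10 11 12 13 14 15 16 17
G :  0  1  2  0  1  2  0  1  2  3  4  5  3  4  5  3  0  1
P-positions are exactly the n with G(n) = 0.

0, 3, 6, 16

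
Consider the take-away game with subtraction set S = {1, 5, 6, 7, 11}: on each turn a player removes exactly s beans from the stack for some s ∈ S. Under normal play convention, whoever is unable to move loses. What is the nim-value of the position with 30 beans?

G(0) = 0
G(1) = mex{0} = 1
G(2) = mex{1} = 0
G(3) = mex{0} = 1
G(4) = mex{1} = 0
G(5) = mex{0,0} = 1
G(6) = mex{1,1,0} = 2
G(7) = mex{2,0,1,0} = 3
G(8) = mex{3,1,0,1} = 2
G(9) = mex{2,0,1,0} = 3
G(10) = mex{3,1,0,1} = 2
G(11) = mex{2,2,1,0,0} = 3
G(12) = mex{3,3,2,1,1} = 0
G(13) = mex{0,2,3,2,0} = 1
G(14) = mex{1,3,2,3,1} = 0
G(15) = mex{0,2,3,2,0} = 1
G(16) = mex{1,3,2,3,1} = 0
G(17) = mex{0,0,3,2,2} = 1
G(18) = mex{1,1,0,3,3} = 2
G(19) = mex{2,0,1,0,2} = 3
G(20) = mex{3,1,0,1,3} = 2
G(21) = mex{2,0,1,0,2} = 3
G(22) = mex{3,1,0,1,3} = 2
G(23) = mex{2,2,1,0,0} = 3
G(24) = mex{3,3,2,1,1} = 0
G(25) = mex{0,2,3,2,0} = 1
G(26) = mex{1,3,2,3,1} = 0
G(27) = mex{0,2,3,2,0} = 1
G(28) = mex{1,3,2,3,1} = 0
G(29) = mex{0,0,3,2,2} = 1
G(30) = mex{1,1,0,3,3} = 2

2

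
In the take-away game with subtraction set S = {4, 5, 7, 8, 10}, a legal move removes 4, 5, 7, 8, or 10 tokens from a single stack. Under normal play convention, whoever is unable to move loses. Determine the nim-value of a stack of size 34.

G(0) = 0
G(1) = mex{} = 0
G(2) = mex{} = 0
G(3) = mex{} = 0
G(4) = mex{0} = 1
G(5) = mex{0,0} = 1
G(6) = mex{0,0} = 1
G(7) = mex{0,0,0} = 1
G(8) = mex{1,0,0,0} = 2
G(9) = mex{1,1,0,0} = 2
G(10) = mex{1,1,0,0,0} = 2
G(11) = mex{1,1,1,0,0} = 2
G(12) = mex{2,1,1,1,0} = 3
G(13) = mex{2,2,1,1,0} = 3
G(14) = mex{2,2,1,1,1} = 0
G(15) = mex{2,2,2,1,1} = 0
G(16) = mex{3,2,2,2,1} = 0
G(17) = mex{3,3,2,2,1} = 0
G(18) = mex{0,3,2,2,2} = 1
G(19) = mex{0,0,3,2,2} = 1
G(20) = mex{0,0,3,3,2} = 1
G(21) = mex{0,0,0,3,2} = 1
G(22) = mex{1,0,0,0,3} = 2
G(23) = mex{1,1,0,0,3} = 2
G(24) = mex{1,1,0,0,0} = 2
G(25) = mex{1,1,1,0,0} = 2
G(26) = mex{2,1,1,1,0} = 3
G(27) = mex{2,2,1,1,0} = 3
G(28) = mex{2,2,1,1,1} = 0
G(29) = mex{2,2,2,1,1} = 0
G(30) = mex{3,2,2,2,1} = 0
G(31) = mex{3,3,2,2,1} = 0
G(32) = mex{0,3,2,2,2} = 1
G(33) = mex{0,0,3,2,2} = 1
G(34) = mex{0,0,3,3,2} = 1

1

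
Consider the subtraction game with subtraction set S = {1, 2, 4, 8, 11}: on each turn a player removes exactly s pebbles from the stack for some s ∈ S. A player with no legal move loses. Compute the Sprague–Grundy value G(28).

1

G(0) = 0
G(1) = mex{0} = 1
G(2) = mex{1,0} = 2
G(3) = mex{2,1} = 0
G(4) = mex{0,2,0} = 1
G(5) = mex{1,0,1} = 2
G(6) = mex{2,1,2} = 0
G(7) = mex{0,2,0} = 1
G(8) = mex{1,0,1,0} = 2
G(9) = mex{2,1,2,1} = 0
G(10) = mex{0,2,0,2} = 1
G(11) = mex{1,0,1,0,0} = 2
G(12) = mex{2,1,2,1,1} = 0
G(13) = mex{0,2,0,2,2} = 1
G(14) = mex{1,0,1,0,0} = 2
G(15) = mex{2,1,2,1,1} = 0
G(16) = mex{0,2,0,2,2} = 1
G(17) = mex{1,0,1,0,0} = 2
G(18) = mex{2,1,2,1,1} = 0
G(19) = mex{0,2,0,2,2} = 1
G(20) = mex{1,0,1,0,0} = 2
G(21) = mex{2,1,2,1,1} = 0
G(22) = mex{0,2,0,2,2} = 1
G(23) = mex{1,0,1,0,0} = 2
G(24) = mex{2,1,2,1,1} = 0
G(25) = mex{0,2,0,2,2} = 1
G(26) = mex{1,0,1,0,0} = 2
G(27) = mex{2,1,2,1,1} = 0
G(28) = mex{0,2,0,2,2} = 1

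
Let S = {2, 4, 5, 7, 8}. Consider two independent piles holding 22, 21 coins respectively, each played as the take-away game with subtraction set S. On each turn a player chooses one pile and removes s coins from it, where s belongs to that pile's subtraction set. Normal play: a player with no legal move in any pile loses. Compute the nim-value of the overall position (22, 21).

1

All piles use S = {2, 4, 5, 7, 8}:
G(0) = 0
G(1) = mex{} = 0
G(2) = mex{0} = 1
G(3) = mex{0} = 1
G(4) = mex{1,0} = 2
G(5) = mex{1,0,0} = 2
G(6) = mex{2,1,0} = 3
G(7) = mex{2,1,1,0} = 3
G(8) = mex{3,2,1,0,0} = 4
G(9) = mex{3,2,2,1,0} = 4
G(10) = mex{4,3,2,1,1} = 0
G(11) = mex{4,3,3,2,1} = 0
G(12) = mex{0,4,3,2,2} = 1
G(13) = mex{0,4,4,3,2} = 1
G(14) = mex{1,0,4,3,3} = 2
G(15) = mex{1,0,0,4,3} = 2
G(16) = mex{2,1,0,4,4} = 3
G(17) = mex{2,1,1,0,4} = 3
G(18) = mex{3,2,1,0,0} = 4
G(19) = mex{3,2,2,1,0} = 4
G(20) = mex{4,3,2,1,1} = 0
G(21) = mex{4,3,3,2,1} = 0
G(22) = mex{0,4,3,2,2} = 1
Pile A: G(22) = 1.
Pile B: G(21) = 0.
Combined Grundy value = 1 ⊕ 0 = 1.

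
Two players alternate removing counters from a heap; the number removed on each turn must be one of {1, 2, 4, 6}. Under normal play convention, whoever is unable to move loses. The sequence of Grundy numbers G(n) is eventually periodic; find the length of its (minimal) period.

8

G(0) = 0
G(1) = mex{0} = 1
G(2) = mex{1,0} = 2
G(3) = mex{2,1} = 0
G(4) = mex{0,2,0} = 1
G(5) = mex{1,0,1} = 2
G(6) = mex{2,1,2,0} = 3
G(7) = mex{3,2,0,1} = 4
G(8) = mex{4,3,1,2} = 0
G(9) = mex{0,4,2,0} = 1
G(10) = mex{1,0,3,1} = 2
G(11) = mex{2,1,4,2} = 0
G(12) = mex{0,2,0,3} = 1
G(13) = mex{1,0,1,4} = 2
G(14) = mex{2,1,2,0} = 3
G(15) = mex{3,2,0,1} = 4
G(16) = mex{4,3,1,2} = 0
G(17) = mex{0,4,2,0} = 1
G(n+8) = G(n) holds for n = 0,…,5 (a full window of length max(S) = 6), so the sequence is purely periodic with period 8.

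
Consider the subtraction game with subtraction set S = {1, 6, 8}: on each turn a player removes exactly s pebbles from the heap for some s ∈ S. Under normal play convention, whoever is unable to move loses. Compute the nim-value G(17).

G(0) = 0
G(1) = mex{0} = 1
G(2) = mex{1} = 0
G(3) = mex{0} = 1
G(4) = mex{1} = 0
G(5) = mex{0} = 1
G(6) = mex{1,0} = 2
G(7) = mex{2,1} = 0
G(8) = mex{0,0,0} = 1
G(9) = mex{1,1,1} = 0
G(10) = mex{0,0,0} = 1
G(11) = mex{1,1,1} = 0
G(12) = mex{0,2,0} = 1
G(13) = mex{1,0,1} = 2
G(14) = mex{2,1,2} = 0
G(15) = mex{0,0,0} = 1
G(16) = mex{1,1,1} = 0
G(17) = mex{0,0,0} = 1

1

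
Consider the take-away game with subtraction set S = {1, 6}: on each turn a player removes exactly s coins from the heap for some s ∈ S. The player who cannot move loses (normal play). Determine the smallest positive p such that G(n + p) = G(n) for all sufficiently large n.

G(0) = 0
G(1) = mex{0} = 1
G(2) = mex{1} = 0
G(3) = mex{0} = 1
G(4) = mex{1} = 0
G(5) = mex{0} = 1
G(6) = mex{1,0} = 2
G(7) = mex{2,1} = 0
G(8) = mex{0,0} = 1
G(9) = mex{1,1} = 0
G(10) = mex{0,0} = 1
G(11) = mex{1,1} = 0
G(12) = mex{0,2} = 1
G(13) = mex{1,0} = 2
G(14) = mex{2,1} = 0
G(15) = mex{0,0} = 1
G(n+7) = G(n) holds for n = 0,…,5 (a full window of length max(S) = 6), so the sequence is purely periodic with period 7.

7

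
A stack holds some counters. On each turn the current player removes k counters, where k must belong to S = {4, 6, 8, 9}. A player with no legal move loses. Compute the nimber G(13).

n :  0  1  2  3  4  5  6  7  8  9 10 11 12 13
G :  0  0  0  0  1  1  1  1  2  2  2  2  3  0

0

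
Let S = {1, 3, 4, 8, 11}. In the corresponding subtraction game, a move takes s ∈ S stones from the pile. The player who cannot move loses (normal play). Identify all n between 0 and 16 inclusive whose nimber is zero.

G(0) = 0
G(1) = mex{0} = 1
G(2) = mex{1} = 0
G(3) = mex{0,0} = 1
G(4) = mex{1,1,0} = 2
G(5) = mex{2,0,1} = 3
G(6) = mex{3,1,0} = 2
G(7) = mex{2,2,1} = 0
G(8) = mex{0,3,2,0} = 1
G(9) = mex{1,2,3,1} = 0
G(10) = mex{0,0,2,0} = 1
G(11) = mex{1,1,0,1,0} = 2
G(12) = mex{2,0,1,2,1} = 3
G(13) = mex{3,1,0,3,0} = 2
G(14) = mex{2,2,1,2,1} = 0
G(15) = mex{0,3,2,0,2} = 1
G(16) = mex{1,2,3,1,3} = 0
P-positions are exactly the n with G(n) = 0.

0, 2, 7, 9, 14, 16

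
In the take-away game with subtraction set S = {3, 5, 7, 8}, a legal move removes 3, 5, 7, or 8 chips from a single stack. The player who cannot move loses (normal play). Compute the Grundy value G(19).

2

G(0) = 0
G(1) = mex{} = 0
G(2) = mex{} = 0
G(3) = mex{0} = 1
G(4) = mex{0} = 1
G(5) = mex{0,0} = 1
G(6) = mex{1,0} = 2
G(7) = mex{1,0,0} = 2
G(8) = mex{1,1,0,0} = 2
G(9) = mex{2,1,0,0} = 3
G(10) = mex{2,1,1,0} = 3
G(11) = mex{2,2,1,1} = 0
G(12) = mex{3,2,1,1} = 0
G(13) = mex{3,2,2,1} = 0
G(14) = mex{0,3,2,2} = 1
G(15) = mex{0,3,2,2} = 1
G(16) = mex{0,0,3,2} = 1
G(17) = mex{1,0,3,3} = 2
G(18) = mex{1,0,0,3} = 2
G(19) = mex{1,1,0,0} = 2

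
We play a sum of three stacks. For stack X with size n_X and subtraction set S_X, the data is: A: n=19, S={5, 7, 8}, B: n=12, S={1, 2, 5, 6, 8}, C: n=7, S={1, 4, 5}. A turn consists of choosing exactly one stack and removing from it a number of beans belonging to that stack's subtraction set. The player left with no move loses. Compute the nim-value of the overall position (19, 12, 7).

Stack A, S = {5, 7, 8}:
n :  0  1  2  3  4  5  6  7  8  9 10 11 12 13 14 15 16 17 18 19
G :  0  0  0  0  0  1  1  1  1  1  2  2  2  0  0  0  0  0  1  1
G_A(19) = 1.
Stack B, S = {1, 2, 5, 6, 8}:
G(0) = 0
G(1) = mex{0} = 1
G(2) = mex{1,0} = 2
G(3) = mex{2,1} = 0
G(4) = mex{0,2} = 1
G(5) = mex{1,0,0} = 2
G(6) = mex{2,1,1,0} = 3
G(7) = mex{3,2,2,1} = 0
G(8) = mex{0,3,0,2,0} = 1
G(9) = mex{1,0,1,0,1} = 2
G(10) = mex{2,1,2,1,2} = 0
G(11) = mex{0,2,3,2,0} = 1
G(12) = mex{1,0,0,3,1} = 2
G_B(12) = 2.
Stack C, S = {1, 4, 5}:
n : 0 1 2 3 4 5 6 7
G : 0 1 0 1 2 3 2 3
G_C(7) = 3.
Combined Grundy value = 1 ⊕ 2 ⊕ 3 = 0.

0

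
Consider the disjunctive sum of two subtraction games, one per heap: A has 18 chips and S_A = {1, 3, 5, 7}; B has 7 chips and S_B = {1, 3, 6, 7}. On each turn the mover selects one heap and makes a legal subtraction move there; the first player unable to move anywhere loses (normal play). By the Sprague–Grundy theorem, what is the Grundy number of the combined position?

Heap A, S = {1, 3, 5, 7}:
n :  0  1  2  3  4  5  6  7  8  9 10 11 12 13 14 15 16 17 18
G :  0  1  0  1  0  1  0  1  0  1  0  1  0  1  0  1  0  1  0
G_A(18) = 0.
Heap B, S = {1, 3, 6, 7}:
n : 0 1 2 3 4 5 6 7
G : 0 1 0 1 0 1 2 3
G_B(7) = 3.
Combined Grundy value = 0 ⊕ 3 = 3.

3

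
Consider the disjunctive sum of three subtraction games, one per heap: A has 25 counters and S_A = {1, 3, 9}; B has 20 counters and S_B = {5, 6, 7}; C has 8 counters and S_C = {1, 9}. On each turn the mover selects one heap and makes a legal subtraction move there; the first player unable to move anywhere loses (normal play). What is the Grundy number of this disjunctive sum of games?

0

Heap A, S = {1, 3, 9}:
G(0) = 0
G(1) = mex{0} = 1
G(2) = mex{1} = 0
G(3) = mex{0,0} = 1
G(4) = mex{1,1} = 0
G(5) = mex{0,0} = 1
G(6) = mex{1,1} = 0
G(7) = mex{0,0} = 1
G(8) = mex{1,1} = 0
G(9) = mex{0,0,0} = 1
G(10) = mex{1,1,1} = 0
G(11) = mex{0,0,0} = 1
G(12) = mex{1,1,1} = 0
G(13) = mex{0,0,0} = 1
G(14) = mex{1,1,1} = 0
G(15) = mex{0,0,0} = 1
G(16) = mex{1,1,1} = 0
G(17) = mex{0,0,0} = 1
G(18) = mex{1,1,1} = 0
G(19) = mex{0,0,0} = 1
G(20) = mex{1,1,1} = 0
G(21) = mex{0,0,0} = 1
G(22) = mex{1,1,1} = 0
G(23) = mex{0,0,0} = 1
G(24) = mex{1,1,1} = 0
G(25) = mex{0,0,0} = 1
G_A(25) = 1.
Heap B, S = {5, 6, 7}:
G(0) = 0
G(1) = mex{} = 0
G(2) = mex{} = 0
G(3) = mex{} = 0
G(4) = mex{} = 0
G(5) = mex{0} = 1
G(6) = mex{0,0} = 1
G(7) = mex{0,0,0} = 1
G(8) = mex{0,0,0} = 1
G(9) = mex{0,0,0} = 1
G(10) = mex{1,0,0} = 2
G(11) = mex{1,1,0} = 2
G(12) = mex{1,1,1} = 0
G(13) = mex{1,1,1} = 0
G(14) = mex{1,1,1} = 0
G(15) = mex{2,1,1} = 0
G(16) = mex{2,2,1} = 0
G(17) = mex{0,2,2} = 1
G(18) = mex{0,0,2} = 1
G(19) = mex{0,0,0} = 1
G(20) = mex{0,0,0} = 1
G_B(20) = 1.
Heap C, S = {1, 9}:
G(0) = 0
G(1) = mex{0} = 1
G(2) = mex{1} = 0
G(3) = mex{0} = 1
G(4) = mex{1} = 0
G(5) = mex{0} = 1
G(6) = mex{1} = 0
G(7) = mex{0} = 1
G(8) = mex{1} = 0
G_C(8) = 0.
Combined Grundy value = 1 ⊕ 1 ⊕ 0 = 0.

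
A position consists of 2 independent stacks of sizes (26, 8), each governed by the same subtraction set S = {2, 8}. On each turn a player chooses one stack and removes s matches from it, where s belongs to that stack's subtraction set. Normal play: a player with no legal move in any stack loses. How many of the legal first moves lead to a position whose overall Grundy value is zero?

2

All stacks use S = {2, 8}:
G(0) = 0
G(1) = mex{} = 0
G(2) = mex{0} = 1
G(3) = mex{0} = 1
G(4) = mex{1} = 0
G(5) = mex{1} = 0
G(6) = mex{0} = 1
G(7) = mex{0} = 1
G(8) = mex{1,0} = 2
G(9) = mex{1,0} = 2
G(10) = mex{2,1} = 0
G(11) = mex{2,1} = 0
G(12) = mex{0,0} = 1
G(13) = mex{0,0} = 1
G(14) = mex{1,1} = 0
G(15) = mex{1,1} = 0
G(16) = mex{0,2} = 1
G(17) = mex{0,2} = 1
G(18) = mex{1,0} = 2
G(19) = mex{1,0} = 2
G(20) = mex{2,1} = 0
G(21) = mex{2,1} = 0
G(22) = mex{0,0} = 1
G(23) = mex{0,0} = 1
G(24) = mex{1,1} = 0
G(25) = mex{1,1} = 0
G(26) = mex{0,2} = 1
Stack A: G(26) = 1.
Stack B: G(8) = 2.
Combined Grundy value = 1 ⊕ 2 = 3.
A winning move leaves total XOR = 0, i.e. changes one component's Grundy value g to g ⊕ X where X is the current total.
Stack A: need g' = 1⊕3 = 2. Options: 26−2→G=0, 26−8→G=2. Hits: 1.
Stack B: need g' = 2⊕3 = 1. Options: 8−2→G=1, 8−8→G=0. Hits: 1.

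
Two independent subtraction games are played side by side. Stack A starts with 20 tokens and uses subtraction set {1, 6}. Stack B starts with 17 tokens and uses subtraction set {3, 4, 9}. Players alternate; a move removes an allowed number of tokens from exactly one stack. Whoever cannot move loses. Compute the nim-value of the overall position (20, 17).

Stack A, S = {1, 6}:
G(0) = 0
G(1) = mex{0} = 1
G(2) = mex{1} = 0
G(3) = mex{0} = 1
G(4) = mex{1} = 0
G(5) = mex{0} = 1
G(6) = mex{1,0} = 2
G(7) = mex{2,1} = 0
G(8) = mex{0,0} = 1
G(9) = mex{1,1} = 0
G(10) = mex{0,0} = 1
G(11) = mex{1,1} = 0
G(12) = mex{0,2} = 1
G(13) = mex{1,0} = 2
G(14) = mex{2,1} = 0
G(15) = mex{0,0} = 1
G(16) = mex{1,1} = 0
G(17) = mex{0,0} = 1
G(18) = mex{1,1} = 0
G(19) = mex{0,2} = 1
G(20) = mex{1,0} = 2
G_A(20) = 2.
Stack B, S = {3, 4, 9}:
G(0) = 0
G(1) = mex{} = 0
G(2) = mex{} = 0
G(3) = mex{0} = 1
G(4) = mex{0,0} = 1
G(5) = mex{0,0} = 1
G(6) = mex{1,0} = 2
G(7) = mex{1,1} = 0
G(8) = mex{1,1} = 0
G(9) = mex{2,1,0} = 3
G(10) = mex{0,2,0} = 1
G(11) = mex{0,0,0} = 1
G(12) = mex{3,0,1} = 2
G(13) = mex{1,3,1} = 0
G(14) = mex{1,1,1} = 0
G(15) = mex{2,1,2} = 0
G(16) = mex{0,2,0} = 1
G(17) = mex{0,0,0} = 1
G_B(17) = 1.
Combined Grundy value = 2 ⊕ 1 = 3.

3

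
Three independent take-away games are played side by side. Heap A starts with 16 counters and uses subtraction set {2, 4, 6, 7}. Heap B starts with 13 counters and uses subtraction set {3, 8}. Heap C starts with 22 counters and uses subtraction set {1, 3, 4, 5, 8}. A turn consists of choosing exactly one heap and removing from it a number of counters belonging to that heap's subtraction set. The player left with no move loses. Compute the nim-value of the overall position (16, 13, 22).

Heap A, S = {2, 4, 6, 7}:
n :  0  1  2  3  4  5  6  7  8  9 10 11 12 13 14 15 16
G :  0  0  1  1  2  2  3  3  4  0  0  1  1  2  2  3  3
G_A(16) = 3.
Heap B, S = {3, 8}:
n :  0  1  2  3  4  5  6  7  8  9 10 11 12 13
G :  0  0  0  1  1  1  0  0  2  1  1  0  0  0
G_B(13) = 0.
Heap C, S = {1, 3, 4, 5, 8}:
n :  0  1  2  3  4  5  6  7  8  9 10 11 12 13 14 15 16 17 18 19 20 21 22
G :  0  1  0  1  2  3  2  3  4  0  1  0  1  2  3  2  3  4  0  1  0  1  2
G_C(22) = 2.
Combined Grundy value = 3 ⊕ 0 ⊕ 2 = 1.

1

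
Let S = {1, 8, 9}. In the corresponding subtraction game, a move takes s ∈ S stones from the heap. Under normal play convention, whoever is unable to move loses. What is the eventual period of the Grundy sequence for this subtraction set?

G(0) = 0
G(1) = mex{0} = 1
G(2) = mex{1} = 0
G(3) = mex{0} = 1
G(4) = mex{1} = 0
G(5) = mex{0} = 1
G(6) = mex{1} = 0
G(7) = mex{0} = 1
G(8) = mex{1,0} = 2
G(9) = mex{2,1,0} = 3
G(10) = mex{3,0,1} = 2
G(11) = mex{2,1,0} = 3
G(12) = mex{3,0,1} = 2
G(13) = mex{2,1,0} = 3
G(14) = mex{3,0,1} = 2
G(15) = mex{2,1,0} = 3
G(16) = mex{3,2,1} = 0
G(17) = mex{0,3,2} = 1
G(18) = mex{1,2,3} = 0
G(19) = mex{0,3,2} = 1
G(20) = mex{1,2,3} = 0
G(21) = mex{0,3,2} = 1
G(22) = mex{1,2,3} = 0
G(23) = mex{0,3,2} = 1
G(24) = mex{1,0,3} = 2
G(25) = mex{2,1,0} = 3
G(26) = mex{3,0,1} = 2
G(27) = mex{2,1,0} = 3
G(28) = mex{3,0,1} = 2
G(29) = mex{2,1,0} = 3
G(30) = mex{3,0,1} = 2
G(31) = mex{2,1,0} = 3
G(32) = mex{3,2,1} = 0
G(33) = mex{0,3,2} = 1
G(n+16) = G(n) holds for n = 0,…,8 (a full window of length max(S) = 9), so the sequence is purely periodic with period 16.

16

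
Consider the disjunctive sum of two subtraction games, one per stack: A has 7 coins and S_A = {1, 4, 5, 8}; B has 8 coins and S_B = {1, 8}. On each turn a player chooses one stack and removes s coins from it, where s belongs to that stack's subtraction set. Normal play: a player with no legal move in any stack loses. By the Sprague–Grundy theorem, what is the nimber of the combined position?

Stack A, S = {1, 4, 5, 8}:
n : 0 1 2 3 4 5 6 7
G : 0 1 0 1 2 3 2 3
G_A(7) = 3.
Stack B, S = {1, 8}:
G(0) = 0
G(1) = mex{0} = 1
G(2) = mex{1} = 0
G(3) = mex{0} = 1
G(4) = mex{1} = 0
G(5) = mex{0} = 1
G(6) = mex{1} = 0
G(7) = mex{0} = 1
G(8) = mex{1,0} = 2
G_B(8) = 2.
Combined Grundy value = 3 ⊕ 2 = 1.

1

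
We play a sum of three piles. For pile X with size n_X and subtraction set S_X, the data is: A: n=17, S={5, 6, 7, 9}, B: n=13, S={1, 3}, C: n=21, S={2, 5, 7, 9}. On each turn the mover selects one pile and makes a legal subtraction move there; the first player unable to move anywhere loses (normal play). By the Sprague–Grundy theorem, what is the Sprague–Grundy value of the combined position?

2

Pile A, S = {5, 6, 7, 9}:
n :  0  1  2  3  4  5  6  7  8  9 10 11 12 13 14 15 16 17
G :  0  0  0  0  0  1  1  1  1  1  2  2  2  2  0  0  0  0
G_A(17) = 0.
Pile B, S = {1, 3}:
G(0) = 0
G(1) = mex{0} = 1
G(2) = mex{1} = 0
G(3) = mex{0,0} = 1
G(4) = mex{1,1} = 0
G(5) = mex{0,0} = 1
G(6) = mex{1,1} = 0
G(7) = mex{0,0} = 1
G(8) = mex{1,1} = 0
G(9) = mex{0,0} = 1
G(10) = mex{1,1} = 0
G(11) = mex{0,0} = 1
G(12) = mex{1,1} = 0
G(13) = mex{0,0} = 1
G_B(13) = 1.
Pile C, S = {2, 5, 7, 9}:
n :  0  1  2  3  4  5  6  7  8  9 10 11 12 13 14 15 16 17 18 19 20 21
G :  0  0  1  1  0  2  1  3  2  2  3  3  0  4  1  0  0  1  1  2  2  3
G_C(21) = 3.
Combined Grundy value = 0 ⊕ 1 ⊕ 3 = 2.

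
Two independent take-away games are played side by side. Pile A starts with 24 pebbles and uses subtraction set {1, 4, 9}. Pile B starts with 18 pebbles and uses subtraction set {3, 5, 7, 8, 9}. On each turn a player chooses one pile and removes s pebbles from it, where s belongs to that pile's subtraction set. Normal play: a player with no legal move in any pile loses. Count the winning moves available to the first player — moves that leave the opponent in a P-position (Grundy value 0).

Pile A, S = {1, 4, 9}:
G(0) = 0
G(1) = mex{0} = 1
G(2) = mex{1} = 0
G(3) = mex{0} = 1
G(4) = mex{1,0} = 2
G(5) = mex{2,1} = 0
G(6) = mex{0,0} = 1
G(7) = mex{1,1} = 0
G(8) = mex{0,2} = 1
G(9) = mex{1,0,0} = 2
G(10) = mex{2,1,1} = 0
G(11) = mex{0,0,0} = 1
G(12) = mex{1,1,1} = 0
G(13) = mex{0,2,2} = 1
G(14) = mex{1,0,0} = 2
G(15) = mex{2,1,1} = 0
G(16) = mex{0,0,0} = 1
G(17) = mex{1,1,1} = 0
G(18) = mex{0,2,2} = 1
G(19) = mex{1,0,0} = 2
G(20) = mex{2,1,1} = 0
G(21) = mex{0,0,0} = 1
G(22) = mex{1,1,1} = 0
G(23) = mex{0,2,2} = 1
G(24) = mex{1,0,0} = 2
G_A(24) = 2.
Pile B, S = {3, 5, 7, 8, 9}:
G(0) = 0
G(1) = mex{} = 0
G(2) = mex{} = 0
G(3) = mex{0} = 1
G(4) = mex{0} = 1
G(5) = mex{0,0} = 1
G(6) = mex{1,0} = 2
G(7) = mex{1,0,0} = 2
G(8) = mex{1,1,0,0} = 2
G(9) = mex{2,1,0,0,0} = 3
G(10) = mex{2,1,1,0,0} = 3
G(11) = mex{2,2,1,1,0} = 3
G(12) = mex{3,2,1,1,1} = 0
G(13) = mex{3,2,2,1,1} = 0
G(14) = mex{3,3,2,2,1} = 0
G(15) = mex{0,3,2,2,2} = 1
G(16) = mex{0,3,3,2,2} = 1
G(17) = mex{0,0,3,3,2} = 1
G(18) = mex{1,0,3,3,3} = 2
G_B(18) = 2.
Combined Grundy value = 2 ⊕ 2 = 0.
A winning move leaves total XOR = 0, i.e. changes one component's Grundy value g to g ⊕ X where X is the current total.
Pile A: target g' = 2⊕0 = 2, but every legal move changes the Grundy value (mex property), so 0 moves.
Pile B: target g' = 2⊕0 = 2, but every legal move changes the Grundy value (mex property), so 0 moves.

0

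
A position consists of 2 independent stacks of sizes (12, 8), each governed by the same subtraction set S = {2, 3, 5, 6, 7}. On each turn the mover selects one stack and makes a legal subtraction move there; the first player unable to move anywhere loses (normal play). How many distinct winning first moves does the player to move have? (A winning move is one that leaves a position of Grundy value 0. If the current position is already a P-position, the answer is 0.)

All stacks use S = {2, 3, 5, 6, 7}:
G(0) = 0
G(1) = mex{} = 0
G(2) = mex{0} = 1
G(3) = mex{0,0} = 1
G(4) = mex{1,0} = 2
G(5) = mex{1,1,0} = 2
G(6) = mex{2,1,0,0} = 3
G(7) = mex{2,2,1,0,0} = 3
G(8) = mex{3,2,1,1,0} = 4
G(9) = mex{3,3,2,1,1} = 0
G(10) = mex{4,3,2,2,1} = 0
G(11) = mex{0,4,3,2,2} = 1
G(12) = mex{0,0,3,3,2} = 1
Stack A: G(12) = 1.
Stack B: G(8) = 4.
Combined Grundy value = 1 ⊕ 4 = 5.
A winning move leaves total XOR = 0, i.e. changes one component's Grundy value g to g ⊕ X where X is the current total.
Stack A: need g' = 1⊕5 = 4. Options: 12−2→G=0, 12−3→G=0, 12−5→G=3, 12−6→G=3, 12−7→G=2. Hits: 0.
Stack B: need g' = 4⊕5 = 1. Options: 8−2→G=3, 8−3→G=2, 8−5→G=1, 8−6→G=1, 8−7→G=0. Hits: 2.

2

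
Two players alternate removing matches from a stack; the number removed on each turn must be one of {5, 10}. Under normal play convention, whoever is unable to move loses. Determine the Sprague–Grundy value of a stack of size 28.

n :  0  1  2  3  4  5  6  7  8  9 10 11 12 13 14 15 16 17 18 19 20 21 22 23 24 25 26 27 28
G :  0  0  0  0  0  1  1  1  1  1  2  2  2  2  2  0  0  0  0  0  1  1  1  1  1  2  2  2  2

2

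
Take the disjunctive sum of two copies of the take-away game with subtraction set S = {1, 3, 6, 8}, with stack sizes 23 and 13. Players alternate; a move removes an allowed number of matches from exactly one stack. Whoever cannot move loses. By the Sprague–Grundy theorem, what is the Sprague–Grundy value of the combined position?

1

All stacks use S = {1, 3, 6, 8}:
G(0) = 0
G(1) = mex{0} = 1
G(2) = mex{1} = 0
G(3) = mex{0,0} = 1
G(4) = mex{1,1} = 0
G(5) = mex{0,0} = 1
G(6) = mex{1,1,0} = 2
G(7) = mex{2,0,1} = 3
G(8) = mex{3,1,0,0} = 2
G(9) = mex{2,2,1,1} = 0
G(10) = mex{0,3,0,0} = 1
G(11) = mex{1,2,1,1} = 0
G(12) = mex{0,0,2,0} = 1
G(13) = mex{1,1,3,1} = 0
G(14) = mex{0,0,2,2} = 1
G(15) = mex{1,1,0,3} = 2
G(16) = mex{2,0,1,2} = 3
G(17) = mex{3,1,0,0} = 2
G(18) = mex{2,2,1,1} = 0
G(19) = mex{0,3,0,0} = 1
G(20) = mex{1,2,1,1} = 0
G(21) = mex{0,0,2,0} = 1
G(22) = mex{1,1,3,1} = 0
G(23) = mex{0,0,2,2} = 1
Stack A: G(23) = 1.
Stack B: G(13) = 0.
Combined Grundy value = 1 ⊕ 0 = 1.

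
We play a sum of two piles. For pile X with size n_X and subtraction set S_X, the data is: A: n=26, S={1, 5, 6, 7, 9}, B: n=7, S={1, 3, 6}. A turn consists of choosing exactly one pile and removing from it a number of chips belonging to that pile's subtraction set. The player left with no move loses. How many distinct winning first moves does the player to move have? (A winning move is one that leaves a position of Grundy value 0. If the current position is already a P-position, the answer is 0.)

Pile A, S = {1, 5, 6, 7, 9}:
n :  0  1  2  3  4  5  6  7  8  9 10 11 12 13 14 15 16 17 18 19 20 21 22 23 24 25 26
G :  0  1  0  1  0  1  2  3  2  3  2  3  0  1  0  1  0  1  2  3  2  3  2  3  0  1  0
G_A(26) = 0.
Pile B, S = {1, 3, 6}:
G(0) = 0
G(1) = mex{0} = 1
G(2) = mex{1} = 0
G(3) = mex{0,0} = 1
G(4) = mex{1,1} = 0
G(5) = mex{0,0} = 1
G(6) = mex{1,1,0} = 2
G(7) = mex{2,0,1} = 3
G_B(7) = 3.
Combined Grundy value = 0 ⊕ 3 = 3.
A winning move leaves total XOR = 0, i.e. changes one component's Grundy value g to g ⊕ X where X is the current total.
Pile A: need g' = 0⊕3 = 3. Options: 26−1→G=1, 26−5→G=3, 26−6→G=2, 26−7→G=3, 26−9→G=1. Hits: 2.
Pile B: need g' = 3⊕3 = 0. Options: 7−1→G=2, 7−3→G=0, 7−6→G=1. Hits: 1.

3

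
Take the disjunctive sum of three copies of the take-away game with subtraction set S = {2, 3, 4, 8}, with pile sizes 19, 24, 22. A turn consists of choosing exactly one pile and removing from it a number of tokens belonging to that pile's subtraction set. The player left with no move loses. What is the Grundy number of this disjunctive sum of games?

All piles use S = {2, 3, 4, 8}:
G(0) = 0
G(1) = mex{} = 0
G(2) = mex{0} = 1
G(3) = mex{0,0} = 1
G(4) = mex{1,0,0} = 2
G(5) = mex{1,1,0} = 2
G(6) = mex{2,1,1} = 0
G(7) = mex{2,2,1} = 0
G(8) = mex{0,2,2,0} = 1
G(9) = mex{0,0,2,0} = 1
G(10) = mex{1,0,0,1} = 2
G(11) = mex{1,1,0,1} = 2
G(12) = mex{2,1,1,2} = 0
G(13) = mex{2,2,1,2} = 0
G(14) = mex{0,2,2,0} = 1
G(15) = mex{0,0,2,0} = 1
G(16) = mex{1,0,0,1} = 2
G(17) = mex{1,1,0,1} = 2
G(18) = mex{2,1,1,2} = 0
G(19) = mex{2,2,1,2} = 0
G(20) = mex{0,2,2,0} = 1
G(21) = mex{0,0,2,0} = 1
G(22) = mex{1,0,0,1} = 2
G(23) = mex{1,1,0,1} = 2
G(24) = mex{2,1,1,2} = 0
Pile A: G(19) = 0.
Pile B: G(24) = 0.
Pile C: G(22) = 2.
Combined Grundy value = 0 ⊕ 0 ⊕ 2 = 2.

2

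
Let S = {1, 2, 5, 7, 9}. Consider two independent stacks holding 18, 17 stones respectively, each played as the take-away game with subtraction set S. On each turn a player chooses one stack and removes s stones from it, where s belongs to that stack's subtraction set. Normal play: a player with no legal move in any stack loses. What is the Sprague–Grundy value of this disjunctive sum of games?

All stacks use S = {1, 2, 5, 7, 9}:
G(0) = 0
G(1) = mex{0} = 1
G(2) = mex{1,0} = 2
G(3) = mex{2,1} = 0
G(4) = mex{0,2} = 1
G(5) = mex{1,0,0} = 2
G(6) = mex{2,1,1} = 0
G(7) = mex{0,2,2,0} = 1
G(8) = mex{1,0,0,1} = 2
G(9) = mex{2,1,1,2,0} = 3
G(10) = mex{3,2,2,0,1} = 4
G(11) = mex{4,3,0,1,2} = 5
G(12) = mex{5,4,1,2,0} = 3
G(13) = mex{3,5,2,0,1} = 4
G(14) = mex{4,3,3,1,2} = 0
G(15) = mex{0,4,4,2,0} = 1
G(16) = mex{1,0,5,3,1} = 2
G(17) = mex{2,1,3,4,2} = 0
G(18) = mex{0,2,4,5,3} = 1
Stack A: G(18) = 1.
Stack B: G(17) = 0.
Combined Grundy value = 1 ⊕ 0 = 1.

1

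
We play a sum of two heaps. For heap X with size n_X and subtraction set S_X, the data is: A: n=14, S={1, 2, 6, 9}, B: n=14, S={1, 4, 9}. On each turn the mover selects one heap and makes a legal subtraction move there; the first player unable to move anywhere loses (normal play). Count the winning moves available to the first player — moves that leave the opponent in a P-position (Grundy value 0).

Heap A, S = {1, 2, 6, 9}:
G(0) = 0
G(1) = mex{0} = 1
G(2) = mex{1,0} = 2
G(3) = mex{2,1} = 0
G(4) = mex{0,2} = 1
G(5) = mex{1,0} = 2
G(6) = mex{2,1,0} = 3
G(7) = mex{3,2,1} = 0
G(8) = mex{0,3,2} = 1
G(9) = mex{1,0,0,0} = 2
G(10) = mex{2,1,1,1} = 0
G(11) = mex{0,2,2,2} = 1
G(12) = mex{1,0,3,0} = 2
G(13) = mex{2,1,0,1} = 3
G(14) = mex{3,2,1,2} = 0
G_A(14) = 0.
Heap B, S = {1, 4, 9}:
G(0) = 0
G(1) = mex{0} = 1
G(2) = mex{1} = 0
G(3) = mex{0} = 1
G(4) = mex{1,0} = 2
G(5) = mex{2,1} = 0
G(6) = mex{0,0} = 1
G(7) = mex{1,1} = 0
G(8) = mex{0,2} = 1
G(9) = mex{1,0,0} = 2
G(10) = mex{2,1,1} = 0
G(11) = mex{0,0,0} = 1
G(12) = mex{1,1,1} = 0
G(13) = mex{0,2,2} = 1
G(14) = mex{1,0,0} = 2
G_B(14) = 2.
Combined Grundy value = 0 ⊕ 2 = 2.
A winning move leaves total XOR = 0, i.e. changes one component's Grundy value g to g ⊕ X where X is the current total.
Heap A: need g' = 0⊕2 = 2. Options: 14−1→G=3, 14−2→G=2, 14−6→G=1, 14−9→G=2. Hits: 2.
Heap B: need g' = 2⊕2 = 0. Options: 14−1→G=1, 14−4→G=0, 14−9→G=0. Hits: 2.

4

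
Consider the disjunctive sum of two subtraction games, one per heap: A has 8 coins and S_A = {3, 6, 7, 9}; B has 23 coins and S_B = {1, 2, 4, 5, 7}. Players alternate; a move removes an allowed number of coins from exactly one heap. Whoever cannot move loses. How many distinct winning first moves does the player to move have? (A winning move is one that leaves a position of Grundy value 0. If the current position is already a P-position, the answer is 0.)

0

Heap A, S = {3, 6, 7, 9}:
G(0) = 0
G(1) = mex{} = 0
G(2) = mex{} = 0
G(3) = mex{0} = 1
G(4) = mex{0} = 1
G(5) = mex{0} = 1
G(6) = mex{1,0} = 2
G(7) = mex{1,0,0} = 2
G(8) = mex{1,0,0} = 2
G_A(8) = 2.
Heap B, S = {1, 2, 4, 5, 7}:
n :  0  1  2  3  4  5  6  7  8  9 10 11 12 13 14 15 16 17 18 19 20 21 22 23
G :  0  1  2  0  1  2  0  1  2  0  1  2  0  1  2  0  1  2  0  1  2  0  1  2
G_B(23) = 2.
Combined Grundy value = 2 ⊕ 2 = 0.
A winning move leaves total XOR = 0, i.e. changes one component's Grundy value g to g ⊕ X where X is the current total.
Heap A: target g' = 2⊕0 = 2, but every legal move changes the Grundy value (mex property), so 0 moves.
Heap B: target g' = 2⊕0 = 2, but every legal move changes the Grundy value (mex property), so 0 moves.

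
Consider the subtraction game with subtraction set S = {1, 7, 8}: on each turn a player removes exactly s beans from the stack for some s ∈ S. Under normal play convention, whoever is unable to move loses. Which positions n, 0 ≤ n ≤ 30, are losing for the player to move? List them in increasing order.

n :  0  1  2  3  4  5  6  7  8  9 10 11 12 13 14 15 16 17 18 19 20 21 22 23 24 25 26 27 28 29 30
G :  0  1  0  1  0  1  0  1  2  3  2  3  2  3  2  0  1  0  1  0  1  0  1  2  3  2  3  2  3  2  0
P-positions are exactly the n with G(n) = 0.

0, 2, 4, 6, 15, 17, 19, 21, 30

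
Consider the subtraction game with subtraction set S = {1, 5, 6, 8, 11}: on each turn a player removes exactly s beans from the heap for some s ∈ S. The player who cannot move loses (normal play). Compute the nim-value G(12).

4

n :  0  1  2  3  4  5  6  7  8  9 10 11 12
G :  0  1  0  1  0  1  2  3  2  3  2  3  4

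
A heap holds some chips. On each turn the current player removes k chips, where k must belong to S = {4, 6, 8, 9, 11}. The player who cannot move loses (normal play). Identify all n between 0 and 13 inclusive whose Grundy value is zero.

G(0) = 0
G(1) = mex{} = 0
G(2) = mex{} = 0
G(3) = mex{} = 0
G(4) = mex{0} = 1
G(5) = mex{0} = 1
G(6) = mex{0,0} = 1
G(7) = mex{0,0} = 1
G(8) = mex{1,0,0} = 2
G(9) = mex{1,0,0,0} = 2
G(10) = mex{1,1,0,0} = 2
G(11) = mex{1,1,0,0,0} = 2
G(12) = mex{2,1,1,0,0} = 3
G(13) = mex{2,1,1,1,0} = 3
P-positions are exactly the n with G(n) = 0.

0, 1, 2, 3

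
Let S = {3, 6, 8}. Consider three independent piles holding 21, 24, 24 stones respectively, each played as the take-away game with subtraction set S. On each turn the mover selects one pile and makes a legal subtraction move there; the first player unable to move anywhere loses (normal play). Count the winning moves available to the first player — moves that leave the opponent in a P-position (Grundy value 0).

3

All piles use S = {3, 6, 8}:
n :  0  1  2  3  4  5  6  7  8  9 10 11 12 13 14 15 16 17 18 19 20 21 22 23 24
G :  0  0  0  1  1  1  2  2  2  3  3  0  0  0  1  1  1  2  2  2  3  3  0  0  0
Pile A: G(21) = 3.
Pile B: G(24) = 0.
Pile C: G(24) = 0.
Combined Grundy value = 3 ⊕ 0 ⊕ 0 = 3.
A winning move leaves total XOR = 0, i.e. changes one component's Grundy value g to g ⊕ X where X is the current total.
Pile A: need g' = 3⊕3 = 0. Options: 21−3→G=2, 21−6→G=1, 21−8→G=0. Hits: 1.
Pile B: need g' = 0⊕3 = 3. Options: 24−3→G=3, 24−6→G=2, 24−8→G=1. Hits: 1.
Pile C: need g' = 0⊕3 = 3. Options: 24−3→G=3, 24−6→G=2, 24−8→G=1. Hits: 1.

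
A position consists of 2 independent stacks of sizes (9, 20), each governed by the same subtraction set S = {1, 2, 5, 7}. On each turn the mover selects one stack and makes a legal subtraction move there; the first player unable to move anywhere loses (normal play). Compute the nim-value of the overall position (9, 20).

All stacks use S = {1, 2, 5, 7}:
n :  0  1  2  3  4  5  6  7  8  9 10 11 12 13 14 15 16 17 18 19 20
G :  0  1  2  0  1  2  0  1  2  0  1  2  0  1  2  0  1  2  0  1  2
Stack A: G(9) = 0.
Stack B: G(20) = 2.
Combined Grundy value = 0 ⊕ 2 = 2.

2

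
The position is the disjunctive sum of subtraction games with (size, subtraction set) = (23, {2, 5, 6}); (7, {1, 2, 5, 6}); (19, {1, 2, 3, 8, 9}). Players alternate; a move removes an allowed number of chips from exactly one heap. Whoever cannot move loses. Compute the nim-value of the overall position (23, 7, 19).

5

Heap A, S = {2, 5, 6}:
n :  0  1  2  3  4  5  6  7  8  9 10 11 12 13 14 15 16 17 18 19 20 21 22 23
G :  0  0  1  1  0  2  1  3  0  2  1  0  0  1  1  0  2  1  3  0  2  1  0  0
G_A(23) = 0.
Heap B, S = {1, 2, 5, 6}:
n : 0 1 2 3 4 5 6 7
G : 0 1 2 0 1 2 3 0
G_B(7) = 0.
Heap C, S = {1, 2, 3, 8, 9}:
G(0) = 0
G(1) = mex{0} = 1
G(2) = mex{1,0} = 2
G(3) = mex{2,1,0} = 3
G(4) = mex{3,2,1} = 0
G(5) = mex{0,3,2} = 1
G(6) = mex{1,0,3} = 2
G(7) = mex{2,1,0} = 3
G(8) = mex{3,2,1,0} = 4
G(9) = mex{4,3,2,1,0} = 5
G(10) = mex{5,4,3,2,1} = 0
G(11) = mex{0,5,4,3,2} = 1
G(12) = mex{1,0,5,0,3} = 2
G(13) = mex{2,1,0,1,0} = 3
G(14) = mex{3,2,1,2,1} = 0
G(15) = mex{0,3,2,3,2} = 1
G(16) = mex{1,0,3,4,3} = 2
G(17) = mex{2,1,0,5,4} = 3
G(18) = mex{3,2,1,0,5} = 4
G(19) = mex{4,3,2,1,0} = 5
G_C(19) = 5.
Combined Grundy value = 0 ⊕ 0 ⊕ 5 = 5.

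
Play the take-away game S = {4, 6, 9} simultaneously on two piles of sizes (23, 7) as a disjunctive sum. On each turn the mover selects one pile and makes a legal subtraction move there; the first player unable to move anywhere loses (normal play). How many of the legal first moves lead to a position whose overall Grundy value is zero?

2

All piles use S = {4, 6, 9}:
G(0) = 0
G(1) = mex{} = 0
G(2) = mex{} = 0
G(3) = mex{} = 0
G(4) = mex{0} = 1
G(5) = mex{0} = 1
G(6) = mex{0,0} = 1
G(7) = mex{0,0} = 1
G(8) = mex{1,0} = 2
G(9) = mex{1,0,0} = 2
G(10) = mex{1,1,0} = 2
G(11) = mex{1,1,0} = 2
G(12) = mex{2,1,0} = 3
G(13) = mex{2,1,1} = 0
G(14) = mex{2,2,1} = 0
G(15) = mex{2,2,1} = 0
G(16) = mex{3,2,1} = 0
G(17) = mex{0,2,2} = 1
G(18) = mex{0,3,2} = 1
G(19) = mex{0,0,2} = 1
G(20) = mex{0,0,2} = 1
G(21) = mex{1,0,3} = 2
G(22) = mex{1,0,0} = 2
G(23) = mex{1,1,0} = 2
Pile A: G(23) = 2.
Pile B: G(7) = 1.
Combined Grundy value = 2 ⊕ 1 = 3.
A winning move leaves total XOR = 0, i.e. changes one component's Grundy value g to g ⊕ X where X is the current total.
Pile A: need g' = 2⊕3 = 1. Options: 23−4→G=1, 23−6→G=1, 23−9→G=0. Hits: 2.
Pile B: need g' = 1⊕3 = 2. Options: 7−4→G=0, 7−6→G=0. Hits: 0.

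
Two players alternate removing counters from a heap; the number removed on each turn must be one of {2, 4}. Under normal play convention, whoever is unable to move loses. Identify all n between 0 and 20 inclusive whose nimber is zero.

n :  0  1  2  3  4  5  6  7  8  9 10 11 12 13 14 15 16 17 18 19 20
G :  0  0  1  1  2  2  0  0  1  1  2  2  0  0  1  1  2  2  0  0  1
P-positions are exactly the n with G(n) = 0.

0, 1, 6, 7, 12, 13, 18, 19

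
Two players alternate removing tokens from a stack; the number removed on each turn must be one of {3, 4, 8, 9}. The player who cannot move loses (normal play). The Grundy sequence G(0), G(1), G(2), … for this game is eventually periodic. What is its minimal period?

n :  0  1  2  3  4  5  6  7  8  9 10 11 12 13 14 15 16 17 18 19 20 21 22 23 24 25
G :  0  0  0  1  1  1  2  0  2  3  1  3  0  0  0  1  1  1  2  0  2  3  1  3  0  0
G(n+12) = G(n) holds for n = 0,…,8 (a full window of length max(S) = 9), so the sequence is purely periodic with period 12.

12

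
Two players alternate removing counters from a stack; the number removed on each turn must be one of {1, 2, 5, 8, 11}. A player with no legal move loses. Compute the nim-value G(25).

G(0) = 0
G(1) = mex{0} = 1
G(2) = mex{1,0} = 2
G(3) = mex{2,1} = 0
G(4) = mex{0,2} = 1
G(5) = mex{1,0,0} = 2
G(6) = mex{2,1,1} = 0
G(7) = mex{0,2,2} = 1
G(8) = mex{1,0,0,0} = 2
G(9) = mex{2,1,1,1} = 0
G(10) = mex{0,2,2,2} = 1
G(11) = mex{1,0,0,0,0} = 2
G(12) = mex{2,1,1,1,1} = 0
G(13) = mex{0,2,2,2,2} = 1
G(14) = mex{1,0,0,0,0} = 2
G(15) = mex{2,1,1,1,1} = 0
G(16) = mex{0,2,2,2,2} = 1
G(17) = mex{1,0,0,0,0} = 2
G(18) = mex{2,1,1,1,1} = 0
G(19) = mex{0,2,2,2,2} = 1
G(20) = mex{1,0,0,0,0} = 2
G(21) = mex{2,1,1,1,1} = 0
G(22) = mex{0,2,2,2,2} = 1
G(23) = mex{1,0,0,0,0} = 2
G(24) = mex{2,1,1,1,1} = 0
G(25) = mex{0,2,2,2,2} = 1

1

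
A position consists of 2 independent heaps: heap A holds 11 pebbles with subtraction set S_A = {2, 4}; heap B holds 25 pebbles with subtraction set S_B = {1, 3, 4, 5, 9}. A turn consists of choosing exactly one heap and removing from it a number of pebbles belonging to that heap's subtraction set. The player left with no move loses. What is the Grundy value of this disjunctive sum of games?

Heap A, S = {2, 4}:
n :  0  1  2  3  4  5  6  7  8  9 10 11
G :  0  0  1  1  2  2  0  0  1  1  2  2
G_A(11) = 2.
Heap B, S = {1, 3, 4, 5, 9}:
G(0) = 0
G(1) = mex{0} = 1
G(2) = mex{1} = 0
G(3) = mex{0,0} = 1
G(4) = mex{1,1,0} = 2
G(5) = mex{2,0,1,0} = 3
G(6) = mex{3,1,0,1} = 2
G(7) = mex{2,2,1,0} = 3
G(8) = mex{3,3,2,1} = 0
G(9) = mex{0,2,3,2,0} = 1
G(10) = mex{1,3,2,3,1} = 0
G(11) = mex{0,0,3,2,0} = 1
G(12) = mex{1,1,0,3,1} = 2
G(13) = mex{2,0,1,0,2} = 3
G(14) = mex{3,1,0,1,3} = 2
G(15) = mex{2,2,1,0,2} = 3
G(16) = mex{3,3,2,1,3} = 0
G(17) = mex{0,2,3,2,0} = 1
G(18) = mex{1,3,2,3,1} = 0
G(19) = mex{0,0,3,2,0} = 1
G(20) = mex{1,1,0,3,1} = 2
G(21) = mex{2,0,1,0,2} = 3
G(22) = mex{3,1,0,1,3} = 2
G(23) = mex{2,2,1,0,2} = 3
G(24) = mex{3,3,2,1,3} = 0
G(25) = mex{0,2,3,2,0} = 1
G_B(25) = 1.
Combined Grundy value = 2 ⊕ 1 = 3.

3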